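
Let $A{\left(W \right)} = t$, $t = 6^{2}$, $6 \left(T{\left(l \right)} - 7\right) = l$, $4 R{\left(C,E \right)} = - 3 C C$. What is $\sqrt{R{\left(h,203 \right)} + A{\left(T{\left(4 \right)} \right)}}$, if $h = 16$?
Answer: $2 i \sqrt{39} \approx 12.49 i$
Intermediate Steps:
$R{\left(C,E \right)} = - \frac{3 C^{2}}{4}$ ($R{\left(C,E \right)} = \frac{- 3 C C}{4} = \frac{\left(-3\right) C^{2}}{4} = - \frac{3 C^{2}}{4}$)
$T{\left(l \right)} = 7 + \frac{l}{6}$
$t = 36$
$A{\left(W \right)} = 36$
$\sqrt{R{\left(h,203 \right)} + A{\left(T{\left(4 \right)} \right)}} = \sqrt{- \frac{3 \cdot 16^{2}}{4} + 36} = \sqrt{\left(- \frac{3}{4}\right) 256 + 36} = \sqrt{-192 + 36} = \sqrt{-156} = 2 i \sqrt{39}$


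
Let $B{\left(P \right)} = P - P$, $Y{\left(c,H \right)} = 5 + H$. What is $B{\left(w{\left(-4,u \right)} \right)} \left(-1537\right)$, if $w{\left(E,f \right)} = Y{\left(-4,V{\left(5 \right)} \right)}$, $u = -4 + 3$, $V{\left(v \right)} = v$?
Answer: $0$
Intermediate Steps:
$u = -1$
$w{\left(E,f \right)} = 10$ ($w{\left(E,f \right)} = 5 + 5 = 10$)
$B{\left(P \right)} = 0$
$B{\left(w{\left(-4,u \right)} \right)} \left(-1537\right) = 0 \left(-1537\right) = 0$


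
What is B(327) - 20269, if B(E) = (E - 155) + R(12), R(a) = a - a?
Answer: -20097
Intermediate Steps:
R(a) = 0
B(E) = -155 + E (B(E) = (E - 155) + 0 = (-155 + E) + 0 = -155 + E)
B(327) - 20269 = (-155 + 327) - 20269 = 172 - 20269 = -20097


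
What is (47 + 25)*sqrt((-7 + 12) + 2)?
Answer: 72*sqrt(7) ≈ 190.49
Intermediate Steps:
(47 + 25)*sqrt((-7 + 12) + 2) = 72*sqrt(5 + 2) = 72*sqrt(7)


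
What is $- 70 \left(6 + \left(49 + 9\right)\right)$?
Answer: $-4480$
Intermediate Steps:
$- 70 \left(6 + \left(49 + 9\right)\right) = - 70 \left(6 + 58\right) = \left(-70\right) 64 = -4480$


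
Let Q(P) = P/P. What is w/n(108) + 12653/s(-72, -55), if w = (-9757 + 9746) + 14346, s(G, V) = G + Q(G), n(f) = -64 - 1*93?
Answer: -3004306/11147 ≈ -269.52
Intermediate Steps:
n(f) = -157 (n(f) = -64 - 93 = -157)
Q(P) = 1
s(G, V) = 1 + G (s(G, V) = G + 1 = 1 + G)
w = 14335 (w = -11 + 14346 = 14335)
w/n(108) + 12653/s(-72, -55) = 14335/(-157) + 12653/(1 - 72) = 14335*(-1/157) + 12653/(-71) = -14335/157 + 12653*(-1/71) = -14335/157 - 12653/71 = -3004306/11147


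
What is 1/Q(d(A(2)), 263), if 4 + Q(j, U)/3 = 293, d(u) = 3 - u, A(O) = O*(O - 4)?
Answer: 1/867 ≈ 0.0011534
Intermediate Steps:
A(O) = O*(-4 + O)
Q(j, U) = 867 (Q(j, U) = -12 + 3*293 = -12 + 879 = 867)
1/Q(d(A(2)), 263) = 1/867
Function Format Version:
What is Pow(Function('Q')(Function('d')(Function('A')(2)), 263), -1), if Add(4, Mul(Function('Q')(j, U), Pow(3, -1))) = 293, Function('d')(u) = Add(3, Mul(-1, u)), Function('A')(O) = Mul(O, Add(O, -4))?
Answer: Rational(1, 867) ≈ 0.0011534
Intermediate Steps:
Function('A')(O) = Mul(O, Add(-4, O))
Function('Q')(j, U) = 867 (Function('Q')(j, U) = Add(-12, Mul(3, 293)) = Add(-12, 879) = 867)
Pow(Function('Q')(Function('d')(Function('A')(2)), 263), -1) = Pow(867, -1) = Rational(1, 867)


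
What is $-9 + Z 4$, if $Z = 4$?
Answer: $7$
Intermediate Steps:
$-9 + Z 4 = -9 + 4 \cdot 4 = -9 + 16 = 7$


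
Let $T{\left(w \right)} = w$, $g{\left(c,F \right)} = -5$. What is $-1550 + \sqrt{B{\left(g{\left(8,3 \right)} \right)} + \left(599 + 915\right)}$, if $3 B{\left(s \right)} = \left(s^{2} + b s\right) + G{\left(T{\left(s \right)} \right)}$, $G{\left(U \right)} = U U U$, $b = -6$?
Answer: $-1550 + \frac{2 \sqrt{3354}}{3} \approx -1511.4$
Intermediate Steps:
$G{\left(U \right)} = U^{3}$ ($G{\left(U \right)} = U^{2} U = U^{3}$)
$B{\left(s \right)} = - 2 s + \frac{s^{2}}{3} + \frac{s^{3}}{3}$ ($B{\left(s \right)} = \frac{\left(s^{2} - 6 s\right) + s^{3}}{3} = \frac{s^{2} + s^{3} - 6 s}{3} = - 2 s + \frac{s^{2}}{3} + \frac{s^{3}}{3}$)
$-1550 + \sqrt{B{\left(g{\left(8,3 \right)} \right)} + \left(599 + 915\right)} = -1550 + \sqrt{\frac{1}{3} \left(-5\right) \left(-6 - 5 + \left(-5\right)^{2}\right) + \left(599 + 915\right)} = -1550 + \sqrt{\frac{1}{3} \left(-5\right) \left(-6 - 5 + 25\right) + 1514} = -1550 + \sqrt{\frac{1}{3} \left(-5\right) 14 + 1514} = -1550 + \sqrt{- \frac{70}{3} + 1514} = -1550 + \sqrt{\frac{4472}{3}} = -1550 + \frac{2 \sqrt{3354}}{3}$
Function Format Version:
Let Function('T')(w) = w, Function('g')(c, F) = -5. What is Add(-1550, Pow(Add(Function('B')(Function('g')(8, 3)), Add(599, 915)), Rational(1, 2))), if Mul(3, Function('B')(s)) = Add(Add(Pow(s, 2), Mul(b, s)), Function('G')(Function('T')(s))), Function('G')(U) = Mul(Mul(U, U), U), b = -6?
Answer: Add(-1550, Mul(Rational(2, 3), Pow(3354, Rational(1, 2)))) ≈ -1511.4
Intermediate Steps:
Function('G')(U) = Pow(U, 3) (Function('G')(U) = Mul(Pow(U, 2), U) = Pow(U, 3))
Function('B')(s) = Add(Mul(-2, s), Mul(Rational(1, 3), Pow(s, 2)), Mul(Rational(1, 3), Pow(s, 3))) (Function('B')(s) = Mul(Rational(1, 3), Add(Add(Pow(s, 2), Mul(-6, s)), Pow(s, 3))) = Mul(Rational(1, 3), Add(Pow(s, 2), Pow(s, 3), Mul(-6, s))) = Add(Mul(-2, s), Mul(Rational(1, 3), Pow(s, 2)), Mul(Rational(1, 3), Pow(s, 3))))
Add(-1550, Pow(Add(Function('B')(Function('g')(8, 3)), Add(599, 915)), Rational(1, 2))) = Add(-1550, Pow(Add(Mul(Rational(1, 3), -5, Add(-6, -5, Pow(-5, 2))), Add(599, 915)), Rational(1, 2))) = Add(-1550, Pow(Add(Mul(Rational(1, 3), -5, Add(-6, -5, 25)), 1514), Rational(1, 2))) = Add(-1550, Pow(Add(Mul(Rational(1, 3), -5, 14), 1514), Rational(1, 2))) = Add(-1550, Pow(Add(Rational(-70, 3), 1514), Rational(1, 2))) = Add(-1550, Pow(Rational(4472, 3), Rational(1, 2))) = Add(-1550, Mul(Rational(2, 3), Pow(3354, Rational(1, 2))))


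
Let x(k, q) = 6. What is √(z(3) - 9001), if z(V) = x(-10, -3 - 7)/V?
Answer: I*√8999 ≈ 94.863*I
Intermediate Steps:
z(V) = 6/V
√(z(3) - 9001) = √(6/3 - 9001) = √(6*(⅓) - 9001) = √(2 - 9001) = √(-8999) = I*√8999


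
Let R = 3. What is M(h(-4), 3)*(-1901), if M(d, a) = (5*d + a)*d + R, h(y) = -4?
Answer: -134971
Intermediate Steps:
M(d, a) = 3 + d*(a + 5*d) (M(d, a) = (5*d + a)*d + 3 = (a + 5*d)*d + 3 = d*(a + 5*d) + 3 = 3 + d*(a + 5*d))
M(h(-4), 3)*(-1901) = (3 + 5*(-4)² + 3*(-4))*(-1901) = (3 + 5*16 - 12)*(-1901) = (3 + 80 - 12)*(-1901) = 71*(-1901) = -134971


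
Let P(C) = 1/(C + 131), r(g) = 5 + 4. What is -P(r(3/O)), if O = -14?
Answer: -1/140 ≈ -0.0071429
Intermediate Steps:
r(g) = 9
P(C) = 1/(131 + C)
-P(r(3/O)) = -1/(131 + 9) = -1/140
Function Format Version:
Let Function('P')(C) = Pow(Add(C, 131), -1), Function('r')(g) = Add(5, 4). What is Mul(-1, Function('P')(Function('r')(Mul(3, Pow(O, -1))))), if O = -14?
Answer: Rational(-1, 140) ≈ -0.0071429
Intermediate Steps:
Function('r')(g) = 9
Function('P')(C) = Pow(Add(131, C), -1)
Mul(-1, Function('P')(Function('r')(Mul(3, Pow(O, -1))))) = Mul(-1, Pow(Add(131, 9), -1)) = Mul(-1, Pow(140, -1)) = Mul(-1, Rational(1, 140)) = Rational(-1, 140)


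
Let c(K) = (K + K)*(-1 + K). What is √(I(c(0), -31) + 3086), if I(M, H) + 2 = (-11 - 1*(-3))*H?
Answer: 14*√17 ≈ 57.724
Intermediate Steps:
c(K) = 2*K*(-1 + K) (c(K) = (2*K)*(-1 + K) = 2*K*(-1 + K))
I(M, H) = -2 - 8*H (I(M, H) = -2 + (-11 - 1*(-3))*H = -2 + (-11 + 3)*H = -2 - 8*H)
√(I(c(0), -31) + 3086) = √((-2 - 8*(-31)) + 3086) = √((-2 + 248) + 3086) = √(246 + 3086) = √3332 = 14*√17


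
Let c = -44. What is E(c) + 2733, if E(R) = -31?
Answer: 2702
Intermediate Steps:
E(c) + 2733 = -31 + 2733 = 2702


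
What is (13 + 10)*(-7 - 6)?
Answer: -299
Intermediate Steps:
(13 + 10)*(-7 - 6) = 23*(-13) = -299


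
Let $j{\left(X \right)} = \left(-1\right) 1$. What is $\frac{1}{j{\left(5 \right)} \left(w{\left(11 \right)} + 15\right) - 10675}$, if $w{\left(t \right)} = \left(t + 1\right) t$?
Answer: $- \frac{1}{10822} \approx -9.2404 \cdot 10^{-5}$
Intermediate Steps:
$j{\left(X \right)} = -1$
$w{\left(t \right)} = t \left(1 + t\right)$ ($w{\left(t \right)} = \left(1 + t\right) t = t \left(1 + t\right)$)
$\frac{1}{j{\left(5 \right)} \left(w{\left(11 \right)} + 15\right) - 10675} = \frac{1}{- (11 \left(1 + 11\right) + 15) - 10675} = \frac{1}{- (11 \cdot 12 + 15) - 10675} = \frac{1}{- (132 + 15) - 10675} = \frac{1}{\left(-1\right) 147 - 10675} = \frac{1}{-147 - 10675} = \frac{1}{-10822} = - \frac{1}{10822}$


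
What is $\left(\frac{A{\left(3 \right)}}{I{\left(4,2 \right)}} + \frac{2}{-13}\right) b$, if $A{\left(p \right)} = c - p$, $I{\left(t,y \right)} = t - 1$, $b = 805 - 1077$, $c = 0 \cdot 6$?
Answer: $\frac{4080}{13} \approx 313.85$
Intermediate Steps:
$c = 0$
$b = -272$
$I{\left(t,y \right)} = -1 + t$
$A{\left(p \right)} = - p$ ($A{\left(p \right)} = 0 - p = - p$)
$\left(\frac{A{\left(3 \right)}}{I{\left(4,2 \right)}} + \frac{2}{-13}\right) b = \left(\frac{\left(-1\right) 3}{-1 + 4} + \frac{2}{-13}\right) \left(-272\right) = \left(- \frac{3}{3} + 2 \left(- \frac{1}{13}\right)\right) \left(-272\right) = \left(\left(-3\right) \frac{1}{3} - \frac{2}{13}\right) \left(-272\right) = \left(-1 - \frac{2}{13}\right) \left(-272\right) = \left(- \frac{15}{13}\right) \left(-272\right) = \frac{4080}{13}$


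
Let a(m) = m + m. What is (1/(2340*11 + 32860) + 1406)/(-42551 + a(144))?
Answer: -82391601/2476611800 ≈ -0.033268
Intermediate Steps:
a(m) = 2*m
(1/(2340*11 + 32860) + 1406)/(-42551 + a(144)) = (1/(2340*11 + 32860) + 1406)/(-42551 + 2*144) = (1/(25740 + 32860) + 1406)/(-42551 + 288) = (1/58600 + 1406)/(-42263) = (1/58600 + 1406)*(-1/42263) = (82391601/58600)*(-1/42263) = -82391601/2476611800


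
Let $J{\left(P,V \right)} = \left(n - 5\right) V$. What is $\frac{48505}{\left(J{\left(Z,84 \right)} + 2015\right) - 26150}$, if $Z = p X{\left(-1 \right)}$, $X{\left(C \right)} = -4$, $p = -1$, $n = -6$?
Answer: $- \frac{48505}{25059} \approx -1.9356$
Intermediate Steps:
$Z = 4$ ($Z = \left(-1\right) \left(-4\right) = 4$)
$J{\left(P,V \right)} = - 11 V$ ($J{\left(P,V \right)} = \left(-6 - 5\right) V = - 11 V$)
$\frac{48505}{\left(J{\left(Z,84 \right)} + 2015\right) - 26150} = \frac{48505}{\left(\left(-11\right) 84 + 2015\right) - 26150} = \frac{48505}{\left(-924 + 2015\right) - 26150} = \frac{48505}{1091 - 26150} = \frac{48505}{-25059} = 48505 \left(- \frac{1}{25059}\right) = - \frac{48505}{25059}$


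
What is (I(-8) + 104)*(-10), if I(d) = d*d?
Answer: -1680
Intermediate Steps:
I(d) = d**2
(I(-8) + 104)*(-10) = ((-8)**2 + 104)*(-10) = (64 + 104)*(-10) = 168*(-10) = -1680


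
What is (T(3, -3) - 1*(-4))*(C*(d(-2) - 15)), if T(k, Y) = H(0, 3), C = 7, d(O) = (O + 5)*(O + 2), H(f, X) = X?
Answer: -735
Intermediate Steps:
d(O) = (2 + O)*(5 + O) (d(O) = (5 + O)*(2 + O) = (2 + O)*(5 + O))
T(k, Y) = 3
(T(3, -3) - 1*(-4))*(C*(d(-2) - 15)) = (3 - 1*(-4))*(7*((10 + (-2)² + 7*(-2)) - 15)) = (3 + 4)*(7*((10 + 4 - 14) - 15)) = 7*(7*(0 - 15)) = 7*(7*(-15)) = 7*(-105) = -735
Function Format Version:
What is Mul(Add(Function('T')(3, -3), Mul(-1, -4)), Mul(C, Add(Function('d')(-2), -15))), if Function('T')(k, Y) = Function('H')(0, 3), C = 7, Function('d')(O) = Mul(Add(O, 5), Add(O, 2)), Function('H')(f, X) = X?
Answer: -735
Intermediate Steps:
Function('d')(O) = Mul(Add(2, O), Add(5, O)) (Function('d')(O) = Mul(Add(5, O), Add(2, O)) = Mul(Add(2, O), Add(5, O)))
Function('T')(k, Y) = 3
Mul(Add(Function('T')(3, -3), Mul(-1, -4)), Mul(C, Add(Function('d')(-2), -15))) = Mul(Add(3, Mul(-1, -4)), Mul(7, Add(Add(10, Pow(-2, 2), Mul(7, -2)), -15))) = Mul(Add(3, 4), Mul(7, Add(Add(10, 4, -14), -15))) = Mul(7, Mul(7, Add(0, -15))) = Mul(7, Mul(7, -15)) = Mul(7, -105) = -735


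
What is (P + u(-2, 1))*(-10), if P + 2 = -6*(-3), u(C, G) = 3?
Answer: -190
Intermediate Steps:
P = 16 (P = -2 - 6*(-3) = -2 + 18 = 16)
(P + u(-2, 1))*(-10) = (16 + 3)*(-10) = 19*(-10) = -190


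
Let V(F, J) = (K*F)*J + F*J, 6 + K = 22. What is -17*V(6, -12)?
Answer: 20808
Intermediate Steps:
K = 16 (K = -6 + 22 = 16)
V(F, J) = 17*F*J (V(F, J) = (16*F)*J + F*J = 16*F*J + F*J = 17*F*J)
-17*V(6, -12) = -289*6*(-12) = -17*(-1224) = 20808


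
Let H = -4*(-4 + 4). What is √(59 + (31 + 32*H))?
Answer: 3*√10 ≈ 9.4868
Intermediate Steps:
H = 0 (H = -4*0 = 0)
√(59 + (31 + 32*H)) = √(59 + (31 + 32*0)) = √(59 + (31 + 0)) = √(59 + 31) = √90 = 3*√10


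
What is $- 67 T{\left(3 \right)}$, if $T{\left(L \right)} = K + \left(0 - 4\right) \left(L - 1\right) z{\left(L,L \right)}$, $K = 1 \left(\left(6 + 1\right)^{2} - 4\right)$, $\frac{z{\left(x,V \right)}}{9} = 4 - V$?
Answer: $1809$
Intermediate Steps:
$z{\left(x,V \right)} = 36 - 9 V$ ($z{\left(x,V \right)} = 9 \left(4 - V\right) = 36 - 9 V$)
$K = 45$ ($K = 1 \left(7^{2} - 4\right) = 1 \left(49 - 4\right) = 1 \cdot 45 = 45$)
$T{\left(L \right)} = 45 + \left(4 - 4 L\right) \left(36 - 9 L\right)$ ($T{\left(L \right)} = 45 + \left(0 - 4\right) \left(L - 1\right) \left(36 - 9 L\right) = 45 + - 4 \left(-1 + L\right) \left(36 - 9 L\right) = 45 + \left(4 - 4 L\right) \left(36 - 9 L\right)$)
$- 67 T{\left(3 \right)} = - 67 \left(189 - 540 + 36 \cdot 3^{2}\right) = - 67 \left(189 - 540 + 36 \cdot 9\right) = - 67 \left(189 - 540 + 324\right) = \left(-67\right) \left(-27\right) = 1809$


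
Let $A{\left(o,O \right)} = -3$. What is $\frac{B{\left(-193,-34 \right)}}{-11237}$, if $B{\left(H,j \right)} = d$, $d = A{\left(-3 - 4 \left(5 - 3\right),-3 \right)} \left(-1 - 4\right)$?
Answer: $- \frac{15}{11237} \approx -0.0013349$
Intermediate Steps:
$d = 15$ ($d = - 3 \left(-1 - 4\right) = \left(-3\right) \left(-5\right) = 15$)
$B{\left(H,j \right)} = 15$
$\frac{B{\left(-193,-34 \right)}}{-11237} = \frac{15}{-11237} = 15 \left(- \frac{1}{11237}\right) = - \frac{15}{11237}$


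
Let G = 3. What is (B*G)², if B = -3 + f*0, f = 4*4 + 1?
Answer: 81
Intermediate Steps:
f = 17 (f = 16 + 1 = 17)
B = -3 (B = -3 + 17*0 = -3 + 0 = -3)
(B*G)² = (-3*3)² = (-9)² = 81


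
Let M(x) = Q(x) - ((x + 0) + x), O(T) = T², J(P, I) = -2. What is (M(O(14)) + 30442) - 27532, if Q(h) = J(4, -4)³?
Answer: 2510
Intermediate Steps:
Q(h) = -8 (Q(h) = (-2)³ = -8)
M(x) = -8 - 2*x (M(x) = -8 - ((x + 0) + x) = -8 - (x + x) = -8 - 2*x)
(M(O(14)) + 30442) - 27532 = ((-8 - 2*14²) + 30442) - 27532 = ((-8 - 2*196) + 30442) - 27532 = ((-8 - 392) + 30442) - 27532 = (-400 + 30442) - 27532 = 30042 - 27532 = 2510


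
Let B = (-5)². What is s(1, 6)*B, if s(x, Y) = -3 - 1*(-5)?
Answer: 50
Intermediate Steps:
s(x, Y) = 2 (s(x, Y) = -3 + 5 = 2)
B = 25
s(1, 6)*B = 2*25 = 50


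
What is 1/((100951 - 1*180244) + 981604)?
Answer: 1/902311 ≈ 1.1083e-6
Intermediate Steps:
1/((100951 - 1*180244) + 981604) = 1/((100951 - 180244) + 981604) = 1/(-79293 + 981604) = 1/902311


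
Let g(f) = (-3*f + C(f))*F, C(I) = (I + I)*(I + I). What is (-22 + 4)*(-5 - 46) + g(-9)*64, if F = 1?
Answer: 23382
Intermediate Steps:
C(I) = 4*I² (C(I) = (2*I)*(2*I) = 4*I²)
g(f) = -3*f + 4*f² (g(f) = (-3*f + 4*f²)*1 = -3*f + 4*f²)
(-22 + 4)*(-5 - 46) + g(-9)*64 = (-22 + 4)*(-5 - 46) - 9*(-3 + 4*(-9))*64 = -18*(-51) - 9*(-3 - 36)*64 = 918 - 9*(-39)*64 = 918 + 351*64 = 918 + 22464 = 23382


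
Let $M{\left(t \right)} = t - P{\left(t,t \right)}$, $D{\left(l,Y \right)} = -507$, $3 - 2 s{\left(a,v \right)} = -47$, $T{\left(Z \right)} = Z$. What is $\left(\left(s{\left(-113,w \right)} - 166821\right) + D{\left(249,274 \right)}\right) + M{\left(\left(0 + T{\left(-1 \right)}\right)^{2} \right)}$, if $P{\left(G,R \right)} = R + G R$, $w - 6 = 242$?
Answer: $-167304$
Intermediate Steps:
$w = 248$ ($w = 6 + 242 = 248$)
$s{\left(a,v \right)} = 25$ ($s{\left(a,v \right)} = \frac{3}{2} - - \frac{47}{2} = \frac{3}{2} + \frac{47}{2} = 25$)
$M{\left(t \right)} = t - t \left(1 + t\right)$
$\left(\left(s{\left(-113,w \right)} - 166821\right) + D{\left(249,274 \right)}\right) + M{\left(\left(0 + T{\left(-1 \right)}\right)^{2} \right)} = \left(\left(25 - 166821\right) - 507\right) - \left(\left(0 - 1\right)^{2}\right)^{2} = \left(-166796 - 507\right) - \left(\left(-1\right)^{2}\right)^{2} = -167303 - 1^{2} = -167303 - 1 = -167304$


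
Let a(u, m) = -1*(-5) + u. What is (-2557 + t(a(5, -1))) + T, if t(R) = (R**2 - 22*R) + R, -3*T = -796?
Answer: -7205/3 ≈ -2401.7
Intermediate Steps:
T = 796/3 (T = -1/3*(-796) = 796/3 ≈ 265.33)
a(u, m) = 5 + u
t(R) = R**2 - 21*R
(-2557 + t(a(5, -1))) + T = (-2557 + (5 + 5)*(-21 + (5 + 5))) + 796/3 = (-2557 + 10*(-21 + 10)) + 796/3 = (-2557 + 10*(-11)) + 796/3 = (-2557 - 110) + 796/3 = -2667 + 796/3 = -7205/3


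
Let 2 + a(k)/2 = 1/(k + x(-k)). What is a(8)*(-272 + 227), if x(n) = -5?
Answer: 150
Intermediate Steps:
a(k) = -4 + 2/(-5 + k) (a(k) = -4 + 2/(k - 5) = -4 + 2/(-5 + k))
a(8)*(-272 + 227) = (2*(11 - 2*8)/(-5 + 8))*(-272 + 227) = (2*(11 - 16)/3)*(-45) = (2*(1/3)*(-5))*(-45) = -10/3*(-45) = 150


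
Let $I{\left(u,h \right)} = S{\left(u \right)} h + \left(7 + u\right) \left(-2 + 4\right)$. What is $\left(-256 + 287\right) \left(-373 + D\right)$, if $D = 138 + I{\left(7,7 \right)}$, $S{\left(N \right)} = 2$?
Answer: $-5983$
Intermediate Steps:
$I{\left(u,h \right)} = 14 + 2 h + 2 u$ ($I{\left(u,h \right)} = 2 h + \left(7 + u\right) \left(-2 + 4\right) = 2 h + \left(7 + u\right) 2 = 2 h + \left(14 + 2 u\right) = 14 + 2 h + 2 u$)
$D = 180$ ($D = 138 + \left(14 + 2 \cdot 7 + 2 \cdot 7\right) = 138 + \left(14 + 14 + 14\right) = 138 + 42 = 180$)
$\left(-256 + 287\right) \left(-373 + D\right) = \left(-256 + 287\right) \left(-373 + 180\right) = 31 \left(-193\right) = -5983$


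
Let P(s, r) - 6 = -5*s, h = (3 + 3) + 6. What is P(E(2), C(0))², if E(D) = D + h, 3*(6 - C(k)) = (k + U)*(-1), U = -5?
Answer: 4096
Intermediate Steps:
C(k) = 13/3 + k/3 (C(k) = 6 - (k - 5)*(-1)/3 = 6 - (-5 + k)*(-1)/3 = 6 - (5 - k)/3 = 6 + (-5/3 + k/3) = 13/3 + k/3)
h = 12 (h = 6 + 6 = 12)
E(D) = 12 + D (E(D) = D + 12 = 12 + D)
P(s, r) = 6 - 5*s
P(E(2), C(0))² = (6 - 5*(12 + 2))² = (6 - 5*14)² = (6 - 70)² = (-64)² = 4096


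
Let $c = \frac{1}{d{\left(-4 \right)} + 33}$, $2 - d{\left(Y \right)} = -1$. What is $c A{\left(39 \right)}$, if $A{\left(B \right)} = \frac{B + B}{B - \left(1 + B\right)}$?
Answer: $- \frac{13}{6} \approx -2.1667$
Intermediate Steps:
$d{\left(Y \right)} = 3$ ($d{\left(Y \right)} = 2 - -1 = 2 + 1 = 3$)
$c = \frac{1}{36}$ ($c = \frac{1}{3 + 33} = \frac{1}{36} \approx 0.027778$)
$A{\left(B \right)} = - 2 B$ ($A{\left(B \right)} = \frac{2 B}{-1} = 2 B \left(-1\right) = - 2 B$)
$c A{\left(39 \right)} = \frac{\left(-2\right) 39}{36} = \frac{1}{36} \left(-78\right) = - \frac{13}{6}$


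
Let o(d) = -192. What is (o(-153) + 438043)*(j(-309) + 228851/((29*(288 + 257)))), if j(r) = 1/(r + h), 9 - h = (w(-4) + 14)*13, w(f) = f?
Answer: 1723208584855/271846 ≈ 6.3389e+6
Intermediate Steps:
h = -121 (h = 9 - (-4 + 14)*13 = 9 - 10*13 = 9 - 1*130 = 9 - 130 = -121)
j(r) = 1/(-121 + r) (j(r) = 1/(r - 121) = 1/(-121 + r))
(o(-153) + 438043)*(j(-309) + 228851/((29*(288 + 257)))) = (-192 + 438043)*(1/(-121 - 309) + 228851/((29*(288 + 257)))) = 437851*(1/(-430) + 228851/((29*545))) = 437851*(-1/430 + 228851/15805) = 437851*(3935605/271846) = 1723208584855/271846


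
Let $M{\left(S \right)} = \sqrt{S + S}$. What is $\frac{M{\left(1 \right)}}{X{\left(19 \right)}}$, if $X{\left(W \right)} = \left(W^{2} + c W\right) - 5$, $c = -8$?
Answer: $\frac{\sqrt{2}}{204} \approx 0.0069324$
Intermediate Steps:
$M{\left(S \right)} = \sqrt{2} \sqrt{S}$ ($M{\left(S \right)} = \sqrt{2 S} = \sqrt{2} \sqrt{S}$)
$X{\left(W \right)} = -5 + W^{2} - 8 W$ ($X{\left(W \right)} = \left(W^{2} - 8 W\right) - 5 = -5 + W^{2} - 8 W$)
$\frac{M{\left(1 \right)}}{X{\left(19 \right)}} = \frac{\sqrt{2} \sqrt{1}}{-5 + 19^{2} - 152} = \frac{\sqrt{2} \cdot 1}{-5 + 361 - 152} = \frac{\sqrt{2}}{204}$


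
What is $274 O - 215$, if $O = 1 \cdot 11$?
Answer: $2799$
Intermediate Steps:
$O = 11$
$274 O - 215 = 274 \cdot 11 - 215 = 3014 - 215 = 2799$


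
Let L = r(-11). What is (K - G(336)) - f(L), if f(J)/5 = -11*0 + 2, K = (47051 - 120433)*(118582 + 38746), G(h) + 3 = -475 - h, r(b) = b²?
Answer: -11545042492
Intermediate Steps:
G(h) = -478 - h (G(h) = -3 + (-475 - h) = -478 - h)
K = -11545043296 (K = -73382*157328 = -11545043296)
L = 121 (L = (-11)² = 121)
f(J) = 10 (f(J) = 5*(-11*0 + 2) = 5*(0 + 2) = 5*2 = 10)
(K - G(336)) - f(L) = (-11545043296 - (-478 - 1*336)) - 1*10 = (-11545043296 - (-478 - 336)) - 10 = (-11545043296 - 1*(-814)) - 10 = (-11545043296 + 814) - 10 = -11545042482 - 10 = -11545042492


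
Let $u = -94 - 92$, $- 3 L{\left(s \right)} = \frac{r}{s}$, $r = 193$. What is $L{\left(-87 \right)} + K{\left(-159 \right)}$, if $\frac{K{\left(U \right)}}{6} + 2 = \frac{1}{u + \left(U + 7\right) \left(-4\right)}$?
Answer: $- \frac{619346}{55071} \approx -11.246$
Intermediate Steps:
$L{\left(s \right)} = - \frac{193}{3 s}$ ($L{\left(s \right)} = - \frac{193 \frac{1}{s}}{3} = - \frac{193}{3 s}$)
$u = -186$ ($u = -94 - 92 = -186$)
$K{\left(U \right)} = -12 + \frac{6}{-214 - 4 U}$ ($K{\left(U \right)} = -12 + \frac{6}{-186 + \left(U + 7\right) \left(-4\right)} = -12 + \frac{6}{-186 + \left(7 + U\right) \left(-4\right)} = -12 + \frac{6}{-186 - \left(28 + 4 U\right)} = -12 + \frac{6}{-214 - 4 U}$)
$L{\left(-87 \right)} + K{\left(-159 \right)} = - \frac{193}{3 \left(-87\right)} + \frac{3 \left(-429 - -1272\right)}{107 + 2 \left(-159\right)} = \left(- \frac{193}{3}\right) \left(- \frac{1}{87}\right) + \frac{3 \left(-429 + 1272\right)}{107 - 318} = \frac{193}{261} + 3 \frac{1}{-211} \cdot 843 = \frac{193}{261} + 3 \left(- \frac{1}{211}\right) 843 = \frac{193}{261} - \frac{2529}{211} = - \frac{619346}{55071}$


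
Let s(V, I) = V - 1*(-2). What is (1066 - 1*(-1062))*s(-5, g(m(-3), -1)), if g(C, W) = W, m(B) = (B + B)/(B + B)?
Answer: -6384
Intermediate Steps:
m(B) = 1 (m(B) = (2*B)/((2*B)) = (2*B)*(1/(2*B)) = 1)
s(V, I) = 2 + V (s(V, I) = V + 2 = 2 + V)
(1066 - 1*(-1062))*s(-5, g(m(-3), -1)) = (1066 - 1*(-1062))*(2 - 5) = (1066 + 1062)*(-3) = 2128*(-3) = -6384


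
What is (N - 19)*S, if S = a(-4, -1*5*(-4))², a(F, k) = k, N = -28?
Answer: -18800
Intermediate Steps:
S = 400 (S = (-1*5*(-4))² = (-5*(-4))² = 20² = 400)
(N - 19)*S = (-28 - 19)*400 = -47*400 = -18800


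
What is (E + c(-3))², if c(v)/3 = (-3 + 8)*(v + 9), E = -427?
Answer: 113569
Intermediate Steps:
c(v) = 135 + 15*v (c(v) = 3*((-3 + 8)*(v + 9)) = 3*(5*(9 + v)) = 3*(45 + 5*v) = 135 + 15*v)
(E + c(-3))² = (-427 + (135 + 15*(-3)))² = (-427 + (135 - 45))² = (-427 + 90)² = (-337)² = 113569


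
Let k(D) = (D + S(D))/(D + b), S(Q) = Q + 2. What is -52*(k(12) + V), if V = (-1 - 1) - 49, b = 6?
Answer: 23192/9 ≈ 2576.9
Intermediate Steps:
V = -51 (V = -2 - 49 = -51)
S(Q) = 2 + Q
k(D) = (2 + 2*D)/(6 + D) (k(D) = (D + (2 + D))/(D + 6) = (2 + 2*D)/(6 + D))
-52*(k(12) + V) = -52*(2*(1 + 12)/(6 + 12) - 51) = -52*(2*13/18 - 51) = -52*(2*(1/18)*13 - 51) = -52*(13/9 - 51) = -52*(-446/9) = 23192/9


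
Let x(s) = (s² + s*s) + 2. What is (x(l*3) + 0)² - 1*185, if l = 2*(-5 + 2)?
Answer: 422315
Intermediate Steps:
l = -6 (l = 2*(-3) = -6)
x(s) = 2 + 2*s² (x(s) = (s² + s²) + 2 = 2*s² + 2 = 2 + 2*s²)
(x(l*3) + 0)² - 1*185 = ((2 + 2*(-6*3)²) + 0)² - 1*185 = ((2 + 2*(-18)²) + 0)² - 185 = ((2 + 2*324) + 0)² - 185 = ((2 + 648) + 0)² - 185 = (650 + 0)² - 185 = 650² - 185 = 422500 - 185 = 422315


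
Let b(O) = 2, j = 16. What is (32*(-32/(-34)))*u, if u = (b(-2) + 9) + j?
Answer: 13824/17 ≈ 813.18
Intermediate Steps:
u = 27 (u = (2 + 9) + 16 = 11 + 16 = 27)
(32*(-32/(-34)))*u = (32*(-32/(-34)))*27 = (32*(-32*(-1/34)))*27 = (32*(16/17))*27 = (512/17)*27 = 13824/17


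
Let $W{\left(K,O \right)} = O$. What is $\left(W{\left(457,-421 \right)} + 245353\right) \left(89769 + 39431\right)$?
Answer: $31645214400$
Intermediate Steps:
$\left(W{\left(457,-421 \right)} + 245353\right) \left(89769 + 39431\right) = \left(-421 + 245353\right) \left(89769 + 39431\right) = 244932 \cdot 129200 = 31645214400$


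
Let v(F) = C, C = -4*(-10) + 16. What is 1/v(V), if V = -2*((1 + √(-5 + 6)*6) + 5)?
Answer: 1/56 ≈ 0.017857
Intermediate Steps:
V = -24 (V = -2*((1 + √1*6) + 5) = -2*((1 + 1*6) + 5) = -2*((1 + 6) + 5) = -2*(7 + 5) = -2*12 = -24)
C = 56 (C = 40 + 16 = 56)
v(F) = 56
1/v(V) = 1/56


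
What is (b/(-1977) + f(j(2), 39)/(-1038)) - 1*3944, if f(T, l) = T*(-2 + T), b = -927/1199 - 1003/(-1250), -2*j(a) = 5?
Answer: -8086862542937749/2050415895000 ≈ -3944.0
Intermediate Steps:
j(a) = -5/2 (j(a) = -½*5 = -5/2)
b = 43847/1498750 (b = -927*1/1199 - 1003*(-1/1250) = -927/1199 + 1003/1250 = 43847/1498750 ≈ 0.029256)
(b/(-1977) + f(j(2), 39)/(-1038)) - 1*3944 = ((43847/1498750)/(-1977) - 5*(-2 - 5/2)/2/(-1038)) - 1*3944 = ((43847/1498750)*(-1/1977) - 5/2*(-9/2)*(-1/1038)) - 3944 = (-43847/2963028750 + (45/4)*(-1/1038)) - 3944 = (-43847/2963028750 - 15/1384) - 3944 = -22253057749/2050415895000 - 3944 = -8086862542937749/2050415895000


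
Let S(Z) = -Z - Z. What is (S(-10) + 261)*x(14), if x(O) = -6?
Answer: -1686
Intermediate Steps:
S(Z) = -2*Z
(S(-10) + 261)*x(14) = (-2*(-10) + 261)*(-6) = (20 + 261)*(-6) = 281*(-6) = -1686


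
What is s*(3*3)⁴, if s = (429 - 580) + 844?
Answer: 4546773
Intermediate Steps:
s = 693 (s = -151 + 844 = 693)
s*(3*3)⁴ = 693*(3*3)⁴ = 693*9⁴ = 693*6561 = 4546773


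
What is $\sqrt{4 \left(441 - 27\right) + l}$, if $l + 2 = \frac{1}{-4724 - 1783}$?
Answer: $\frac{\sqrt{7781343171}}{2169} \approx 40.669$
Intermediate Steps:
$l = - \frac{13015}{6507}$ ($l = -2 + \frac{1}{-4724 - 1783} = -2 + \frac{1}{-6507} = -2 - \frac{1}{6507} = - \frac{13015}{6507} \approx -2.0002$)
$\sqrt{4 \left(441 - 27\right) + l} = \sqrt{4 \left(441 - 27\right) - \frac{13015}{6507}} = \sqrt{4 \cdot 414 - \frac{13015}{6507}} = \sqrt{1656 - \frac{13015}{6507}} = \sqrt{\frac{10762577}{6507}} = \frac{\sqrt{7781343171}}{2169}$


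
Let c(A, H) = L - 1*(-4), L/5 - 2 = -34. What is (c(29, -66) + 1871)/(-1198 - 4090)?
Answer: -1715/5288 ≈ -0.32432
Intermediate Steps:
L = -160 (L = 10 + 5*(-34) = 10 - 170 = -160)
c(A, H) = -156 (c(A, H) = -160 - 1*(-4) = -160 + 4 = -156)
(c(29, -66) + 1871)/(-1198 - 4090) = (-156 + 1871)/(-1198 - 4090) = 1715/(-5288) = 1715*(-1/5288) = -1715/5288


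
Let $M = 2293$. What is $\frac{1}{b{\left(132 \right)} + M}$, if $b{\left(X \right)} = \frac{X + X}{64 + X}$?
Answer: $\frac{49}{112423} \approx 0.00043585$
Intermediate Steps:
$b{\left(X \right)} = \frac{2 X}{64 + X}$
$\frac{1}{b{\left(132 \right)} + M} = \frac{1}{2 \cdot 132 \frac{1}{64 + 132} + 2293} = \frac{1}{2 \cdot 132 \cdot \frac{1}{196} + 2293} = \frac{1}{\frac{66}{49} + 2293} = \frac{1}{\frac{112423}{49}} = \frac{49}{112423}$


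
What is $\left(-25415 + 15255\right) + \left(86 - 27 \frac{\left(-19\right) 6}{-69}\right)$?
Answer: $- \frac{232728}{23} \approx -10119.0$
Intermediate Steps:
$\left(-25415 + 15255\right) + \left(86 - 27 \frac{\left(-19\right) 6}{-69}\right) = -10160 + \left(86 - 27 \left(\left(-114\right) \left(- \frac{1}{69}\right)\right)\right) = -10160 + \left(86 - \frac{1026}{23}\right) = -10160 + \frac{952}{23} = - \frac{232728}{23}$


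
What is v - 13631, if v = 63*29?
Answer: -11804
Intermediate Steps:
v = 1827
v - 13631 = 1827 - 13631 = -11804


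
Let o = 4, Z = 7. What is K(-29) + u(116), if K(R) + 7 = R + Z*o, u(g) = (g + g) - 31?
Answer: 193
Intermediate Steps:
u(g) = -31 + 2*g (u(g) = 2*g - 31 = -31 + 2*g)
K(R) = 21 + R (K(R) = -7 + (R + 7*4) = -7 + (R + 28) = -7 + (28 + R) = 21 + R)
K(-29) + u(116) = (21 - 29) + (-31 + 2*116) = -8 + (-31 + 232) = -8 + 201 = 193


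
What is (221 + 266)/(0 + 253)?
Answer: 487/253 ≈ 1.9249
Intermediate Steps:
(221 + 266)/(0 + 253) = 487/253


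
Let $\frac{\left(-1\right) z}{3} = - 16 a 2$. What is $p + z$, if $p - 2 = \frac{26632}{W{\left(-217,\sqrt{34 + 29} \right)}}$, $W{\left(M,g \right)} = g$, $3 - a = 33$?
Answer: $-2878 + \frac{26632 \sqrt{7}}{21} \approx 477.32$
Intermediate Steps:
$a = -30$ ($a = 3 - 33 = -30$)
$z = -2880$ ($z = - 3 \left(-16\right) \left(-30\right) 2 = - 3 \cdot 480 \cdot 2 = \left(-3\right) 960 = -2880$)
$p = 2 + \frac{26632 \sqrt{7}}{21}$ ($p = 2 + \frac{26632}{\sqrt{34 + 29}} = 2 + \frac{26632}{\sqrt{63}} = 2 + \frac{26632}{3 \sqrt{7}} = 2 + 26632 \frac{\sqrt{7}}{21} = 2 + \frac{26632 \sqrt{7}}{21} \approx 3357.3$)
$p + z = \left(2 + \frac{26632 \sqrt{7}}{21}\right) - 2880 = -2878 + \frac{26632 \sqrt{7}}{21}$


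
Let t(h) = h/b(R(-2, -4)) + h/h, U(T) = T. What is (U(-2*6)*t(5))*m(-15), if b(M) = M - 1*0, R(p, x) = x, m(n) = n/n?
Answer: 3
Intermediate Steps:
m(n) = 1
b(M) = M (b(M) = M + 0 = M)
t(h) = 1 - h/4 (t(h) = h/(-4) + h/h = h*(-¼) + 1 = -h/4 + 1 = 1 - h/4)
(U(-2*6)*t(5))*m(-15) = ((-2*6)*(1 - ¼*5))*1 = -12*(1 - 5/4)*1 = -12*(-¼)*1 = 3*1 = 3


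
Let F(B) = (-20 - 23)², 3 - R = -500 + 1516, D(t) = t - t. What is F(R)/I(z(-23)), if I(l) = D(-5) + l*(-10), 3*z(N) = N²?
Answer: -5547/5290 ≈ -1.0486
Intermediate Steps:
z(N) = N²/3
D(t) = 0
R = -1013 (R = 3 - (-500 + 1516) = 3 - 1*1016 = 3 - 1016 = -1013)
I(l) = -10*l (I(l) = 0 + l*(-10) = 0 - 10*l = -10*l)
F(B) = 1849 (F(B) = (-43)² = 1849)
F(R)/I(z(-23)) = 1849/((-10*(-23)²/3)) = 1849/((-10*529/3)) = 1849/(-5290/3) = 1849*(-3/5290) = -5547/5290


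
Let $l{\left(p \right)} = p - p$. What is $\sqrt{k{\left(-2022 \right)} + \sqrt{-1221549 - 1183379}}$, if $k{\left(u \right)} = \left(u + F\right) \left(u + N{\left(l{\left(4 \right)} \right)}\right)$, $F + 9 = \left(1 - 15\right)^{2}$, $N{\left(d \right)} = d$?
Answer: $\sqrt{3710370 + 8 i \sqrt{37577}} \approx 1926.2 + 0.403 i$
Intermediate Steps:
$l{\left(p \right)} = 0$
$F = 187$ ($F = -9 + \left(1 - 15\right)^{2} = -9 + \left(-14\right)^{2} = -9 + 196 = 187$)
$k{\left(u \right)} = u \left(187 + u\right)$ ($k{\left(u \right)} = \left(u + 187\right) \left(u + 0\right) = \left(187 + u\right) u = u \left(187 + u\right)$)
$\sqrt{k{\left(-2022 \right)} + \sqrt{-1221549 - 1183379}} = \sqrt{- 2022 \left(187 - 2022\right) + \sqrt{-1221549 - 1183379}} = \sqrt{\left(-2022\right) \left(-1835\right) + \sqrt{-2404928}} = \sqrt{3710370 + 8 i \sqrt{37577}}$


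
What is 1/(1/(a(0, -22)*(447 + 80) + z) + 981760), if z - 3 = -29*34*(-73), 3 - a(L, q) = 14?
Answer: 66184/64976803841 ≈ 1.0186e-6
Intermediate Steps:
a(L, q) = -11 (a(L, q) = 3 - 1*14 = 3 - 14 = -11)
z = 71981 (z = 3 - 29*34*(-73) = 3 - 986*(-73) = 3 + 71978 = 71981)
1/(1/(a(0, -22)*(447 + 80) + z) + 981760) = 1/(1/(-11*(447 + 80) + 71981) + 981760) = 1/(1/(-11*527 + 71981) + 981760) = 1/(1/(-5797 + 71981) + 981760) = 1/(1/66184 + 981760) = 1/(64976803841/66184) = 66184/64976803841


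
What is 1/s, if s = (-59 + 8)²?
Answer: 1/2601 ≈ 0.00038447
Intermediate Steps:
s = 2601 (s = (-51)² = 2601)
1/s = 1/2601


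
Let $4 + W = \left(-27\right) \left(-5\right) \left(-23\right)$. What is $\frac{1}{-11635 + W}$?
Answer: $- \frac{1}{14744} \approx -6.7824 \cdot 10^{-5}$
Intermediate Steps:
$W = -3109$ ($W = -4 + \left(-27\right) \left(-5\right) \left(-23\right) = -4 + 135 \left(-23\right) = -4 - 3105 = -3109$)
$\frac{1}{-11635 + W} = \frac{1}{-11635 - 3109} = \frac{1}{-14744} = - \frac{1}{14744}$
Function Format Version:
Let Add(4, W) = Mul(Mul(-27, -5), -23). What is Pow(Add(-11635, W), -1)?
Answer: Rational(-1, 14744) ≈ -6.7824e-5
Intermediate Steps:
W = -3109 (W = Add(-4, Mul(Mul(-27, -5), -23)) = Add(-4, Mul(135, -23)) = Add(-4, -3105) = -3109)
Pow(Add(-11635, W), -1) = Pow(Add(-11635, -3109), -1) = Pow(-14744, -1) = Rational(-1, 14744)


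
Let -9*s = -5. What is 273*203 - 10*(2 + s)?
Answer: 498541/9 ≈ 55393.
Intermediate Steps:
s = 5/9 (s = -⅑*(-5) = 5/9 ≈ 0.55556)
273*203 - 10*(2 + s) = 273*203 - 10*(2 + 5/9) = 55419 - 10*23/9 = 55419 - 230/9 = 498541/9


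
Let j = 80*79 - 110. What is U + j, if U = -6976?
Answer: -766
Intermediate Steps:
j = 6210 (j = 6320 - 110 = 6210)
U + j = -6976 + 6210 = -766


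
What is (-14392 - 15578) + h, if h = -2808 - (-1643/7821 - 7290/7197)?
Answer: -614976867875/18762579 ≈ -32777.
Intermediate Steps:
h = -52662375245/18762579 (h = -2808 - (-1643*1/7821 - 7290*1/7197) = -2808 - (-1643/7821 - 2430/2399) = -2808 - 1*(-22946587/18762579) = -2808 + 22946587/18762579 = -52662375245/18762579 ≈ -2806.8)
(-14392 - 15578) + h = (-14392 - 15578) - 52662375245/18762579 = -29970 - 52662375245/18762579 = -614976867875/18762579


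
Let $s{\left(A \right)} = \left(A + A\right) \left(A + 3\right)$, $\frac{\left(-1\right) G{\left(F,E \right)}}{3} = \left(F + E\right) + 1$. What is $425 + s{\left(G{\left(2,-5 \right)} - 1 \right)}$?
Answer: $505$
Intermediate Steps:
$G{\left(F,E \right)} = -3 - 3 E - 3 F$ ($G{\left(F,E \right)} = - 3 \left(\left(F + E\right) + 1\right) = - 3 \left(\left(E + F\right) + 1\right) = - 3 \left(1 + E + F\right) = -3 - 3 E - 3 F$)
$s{\left(A \right)} = 2 A \left(3 + A\right)$
$425 + s{\left(G{\left(2,-5 \right)} - 1 \right)} = 425 + 2 \left(\left(-3 - -15 - 6\right) - 1\right) \left(3 - -5\right) = 425 + 2 \left(\left(-3 + 15 - 6\right) - 1\right) \left(3 - -5\right) = 425 + 2 \left(6 - 1\right) \left(3 + \left(6 - 1\right)\right) = 425 + 2 \cdot 5 \left(3 + 5\right) = 425 + 2 \cdot 5 \cdot 8 = 425 + 80 = 505$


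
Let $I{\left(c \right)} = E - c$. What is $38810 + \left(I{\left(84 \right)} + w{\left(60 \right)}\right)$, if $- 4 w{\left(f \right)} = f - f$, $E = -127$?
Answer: $38599$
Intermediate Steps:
$I{\left(c \right)} = -127 - c$
$w{\left(f \right)} = 0$ ($w{\left(f \right)} = - \frac{f - f}{4} = \left(- \frac{1}{4}\right) 0 = 0$)
$38810 + \left(I{\left(84 \right)} + w{\left(60 \right)}\right) = 38810 + \left(\left(-127 - 84\right) + 0\right) = 38810 + \left(-211 + 0\right) = 38810 - 211 = 38599$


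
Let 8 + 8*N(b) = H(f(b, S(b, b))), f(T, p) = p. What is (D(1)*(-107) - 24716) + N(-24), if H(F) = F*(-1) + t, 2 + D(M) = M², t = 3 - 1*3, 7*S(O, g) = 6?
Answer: -689083/28 ≈ -24610.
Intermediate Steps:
S(O, g) = 6/7 (S(O, g) = (⅐)*6 = 6/7)
t = 0 (t = 3 - 3 = 0)
D(M) = -2 + M²
H(F) = -F (H(F) = F*(-1) + 0 = -F + 0 = -F)
N(b) = -31/28 (N(b) = -1 + (-1*6/7)/8 = -1 + (⅛)*(-6/7) = -1 - 3/28 = -31/28)
(D(1)*(-107) - 24716) + N(-24) = ((-2 + 1²)*(-107) - 24716) - 31/28 = ((-2 + 1)*(-107) - 24716) - 31/28 = (-1*(-107) - 24716) - 31/28 = (107 - 24716) - 31/28 = -24609 - 31/28 = -689083/28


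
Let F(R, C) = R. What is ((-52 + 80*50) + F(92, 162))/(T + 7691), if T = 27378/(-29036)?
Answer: 58652720/111644249 ≈ 0.52535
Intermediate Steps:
T = -13689/14518 (T = 27378*(-1/29036) = -13689/14518 ≈ -0.94290)
((-52 + 80*50) + F(92, 162))/(T + 7691) = ((-52 + 80*50) + 92)/(-13689/14518 + 7691) = ((-52 + 4000) + 92)/(111644249/14518) = (3948 + 92)*(14518/111644249) = 4040*(14518/111644249) = 58652720/111644249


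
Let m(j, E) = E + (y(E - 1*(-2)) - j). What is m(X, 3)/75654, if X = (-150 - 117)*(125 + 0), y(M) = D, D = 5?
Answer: 33383/75654 ≈ 0.44126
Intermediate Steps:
y(M) = 5
X = -33375 (X = -267*125 = -33375)
m(j, E) = 5 + E - j (m(j, E) = E + (5 - j) = 5 + E - j)
m(X, 3)/75654 = (5 + 3 - 1*(-33375))/75654 = (5 + 3 + 33375)*(1/75654) = 33383*(1/75654) = 33383/75654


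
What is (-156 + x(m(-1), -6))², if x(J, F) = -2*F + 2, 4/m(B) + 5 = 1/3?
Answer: 20164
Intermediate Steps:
m(B) = -6/7 (m(B) = 4/(-5 + 1/3) = 4/(-5 + ⅓) = 4/(-14/3) = 4*(-3/14) = -6/7)
x(J, F) = 2 - 2*F
(-156 + x(m(-1), -6))² = (-156 + (2 - 2*(-6)))² = (-156 + (2 + 12))² = (-156 + 14)² = (-142)² = 20164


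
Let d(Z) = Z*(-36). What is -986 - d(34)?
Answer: 238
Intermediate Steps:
d(Z) = -36*Z
-986 - d(34) = -986 - (-36)*34 = -986 - 1*(-1224) = -986 + 1224 = 238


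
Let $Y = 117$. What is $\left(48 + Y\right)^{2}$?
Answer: $27225$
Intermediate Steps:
$\left(48 + Y\right)^{2} = \left(48 + 117\right)^{2} = 165^{2} = 27225$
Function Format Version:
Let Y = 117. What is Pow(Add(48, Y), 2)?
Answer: 27225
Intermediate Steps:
Pow(Add(48, Y), 2) = Pow(Add(48, 117), 2) = Pow(165, 2) = 27225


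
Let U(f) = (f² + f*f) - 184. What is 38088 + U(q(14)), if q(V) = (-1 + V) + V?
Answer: 39362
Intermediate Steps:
q(V) = -1 + 2*V
U(f) = -184 + 2*f² (U(f) = (f² + f²) - 184 = 2*f² - 184 = -184 + 2*f²)
38088 + U(q(14)) = 38088 + (-184 + 2*(-1 + 2*14)²) = 38088 + (-184 + 2*(-1 + 28)²) = 38088 + (-184 + 2*27²) = 38088 + (-184 + 2*729) = 38088 + (-184 + 1458) = 38088 + 1274 = 39362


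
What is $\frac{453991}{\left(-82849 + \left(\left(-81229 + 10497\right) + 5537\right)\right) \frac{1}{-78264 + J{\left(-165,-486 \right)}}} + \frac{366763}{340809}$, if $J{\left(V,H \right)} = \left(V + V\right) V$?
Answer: $\frac{614109473605973}{8409121266} \approx 73029.0$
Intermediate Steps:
$J{\left(V,H \right)} = 2 V^{2}$ ($J{\left(V,H \right)} = 2 V V = 2 V^{2}$)
$\frac{453991}{\left(-82849 + \left(\left(-81229 + 10497\right) + 5537\right)\right) \frac{1}{-78264 + J{\left(-165,-486 \right)}}} + \frac{366763}{340809} = \frac{453991}{\left(-82849 + \left(\left(-81229 + 10497\right) + 5537\right)\right) \frac{1}{-78264 + 2 \left(-165\right)^{2}}} + \frac{366763}{340809} = \frac{453991}{\left(-82849 + \left(-70732 + 5537\right)\right) \frac{1}{-78264 + 2 \cdot 27225}} + 366763 \cdot \frac{1}{340809} = \frac{453991}{\left(-82849 - 65195\right) \frac{1}{-78264 + 54450}} + \frac{366763}{340809} = \frac{453991}{\left(-148044\right) \frac{1}{-23814}} + \frac{366763}{340809} = \frac{453991}{\left(-148044\right) \left(- \frac{1}{23814}\right)} + \frac{366763}{340809} = \frac{453991}{\frac{24674}{3969}} + \frac{366763}{340809} = 453991 \cdot \frac{3969}{24674} + \frac{366763}{340809} = \frac{1801890279}{24674} + \frac{366763}{340809} = \frac{614109473605973}{8409121266}$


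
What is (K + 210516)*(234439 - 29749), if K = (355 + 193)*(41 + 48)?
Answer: 53073660720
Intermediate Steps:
K = 48772 (K = 548*89 = 48772)
(K + 210516)*(234439 - 29749) = (48772 + 210516)*(234439 - 29749) = 259288*204690 = 53073660720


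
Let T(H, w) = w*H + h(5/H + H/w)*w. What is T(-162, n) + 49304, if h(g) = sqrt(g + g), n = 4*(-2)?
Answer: 50600 - 4*sqrt(13102)/9 ≈ 50549.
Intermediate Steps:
n = -8
h(g) = sqrt(2)*sqrt(g) (h(g) = sqrt(2*g) = sqrt(2)*sqrt(g))
T(H, w) = H*w + w*sqrt(2)*sqrt(5/H + H/w) (T(H, w) = w*H + (sqrt(2)*sqrt(5/H + H/w))*w = H*w + w*sqrt(2)*sqrt(5/H + H/w))
T(-162, n) + 49304 = -8*(-162 + sqrt(10/(-162) + 2*(-162)/(-8))) + 49304 = -8*(-162 + sqrt(10*(-1/162) + 2*(-162)*(-1/8))) + 49304 = -8*(-162 + sqrt(-5/81 + 81/2)) + 49304 = -8*(-162 + sqrt(6551/162)) + 49304 = -8*(-162 + sqrt(13102)/18) + 49304 = (1296 - 4*sqrt(13102)/9) + 49304 = 50600 - 4*sqrt(13102)/9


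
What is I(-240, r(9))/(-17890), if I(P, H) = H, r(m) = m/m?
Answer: -1/17890 ≈ -5.5897e-5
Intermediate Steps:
r(m) = 1
I(-240, r(9))/(-17890) = 1/(-17890) = 1*(-1/17890) = -1/17890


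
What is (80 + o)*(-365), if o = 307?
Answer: -141255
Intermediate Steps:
(80 + o)*(-365) = (80 + 307)*(-365) = 387*(-365) = -141255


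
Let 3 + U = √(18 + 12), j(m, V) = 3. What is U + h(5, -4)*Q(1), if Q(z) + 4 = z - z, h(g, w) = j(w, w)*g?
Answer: -63 + √30 ≈ -57.523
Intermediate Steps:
h(g, w) = 3*g
U = -3 + √30 (U = -3 + √(18 + 12) = -3 + √30 ≈ 2.4772)
Q(z) = -4 (Q(z) = -4 + (z - z) = -4 + 0 = -4)
U + h(5, -4)*Q(1) = (-3 + √30) + (3*5)*(-4) = (-3 + √30) + 15*(-4) = (-3 + √30) - 60 = -63 + √30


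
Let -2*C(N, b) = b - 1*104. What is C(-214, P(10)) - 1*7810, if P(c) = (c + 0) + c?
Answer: -7768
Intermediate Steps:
P(c) = 2*c (P(c) = c + c = 2*c)
C(N, b) = 52 - b/2 (C(N, b) = -(b - 1*104)/2 = -(b - 104)/2 = -(-104 + b)/2 = 52 - b/2)
C(-214, P(10)) - 1*7810 = (52 - 10) - 1*7810 = (52 - 1/2*20) - 7810 = (52 - 10) - 7810 = 42 - 7810 = -7768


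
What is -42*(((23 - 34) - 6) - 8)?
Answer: 1050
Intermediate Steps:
-42*(((23 - 34) - 6) - 8) = -42*((-11 - 6) - 8) = -42*(-17 - 8) = -42*(-25) = 1050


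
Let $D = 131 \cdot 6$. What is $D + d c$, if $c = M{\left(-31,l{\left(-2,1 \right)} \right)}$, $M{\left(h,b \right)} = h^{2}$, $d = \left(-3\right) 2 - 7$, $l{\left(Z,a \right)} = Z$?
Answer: $-11707$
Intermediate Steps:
$d = -13$ ($d = -6 - 7 = -13$)
$D = 786$
$c = 961$ ($c = \left(-31\right)^{2} = 961$)
$D + d c = 786 - 12493 = -11707$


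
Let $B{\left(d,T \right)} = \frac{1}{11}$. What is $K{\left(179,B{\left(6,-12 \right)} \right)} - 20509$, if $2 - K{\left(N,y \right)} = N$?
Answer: $-20686$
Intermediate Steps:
$B{\left(d,T \right)} = \frac{1}{11}$
$K{\left(N,y \right)} = 2 - N$
$K{\left(179,B{\left(6,-12 \right)} \right)} - 20509 = \left(2 - 179\right) - 20509 = -177 - 20509 = -20686$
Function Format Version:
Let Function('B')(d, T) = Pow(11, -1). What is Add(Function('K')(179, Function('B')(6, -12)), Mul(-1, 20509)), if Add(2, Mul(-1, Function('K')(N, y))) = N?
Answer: -20686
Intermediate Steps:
Function('B')(d, T) = Rational(1, 11)
Function('K')(N, y) = Add(2, Mul(-1, N))
Add(Function('K')(179, Function('B')(6, -12)), Mul(-1, 20509)) = Add(Add(2, Mul(-1, 179)), Mul(-1, 20509)) = Add(Add(2, -179), -20509) = Add(-177, -20509) = -20686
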